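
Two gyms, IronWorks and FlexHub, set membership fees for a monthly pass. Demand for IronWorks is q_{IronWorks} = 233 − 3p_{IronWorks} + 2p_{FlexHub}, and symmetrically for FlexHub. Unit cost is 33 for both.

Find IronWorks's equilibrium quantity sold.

IronWorks's profit: π = (p_{IronWorks} − 33)(233 − 3p_{IronWorks} + 2p_{FlexHub}).
∂π/∂p_{IronWorks} = 332 − 6p_{IronWorks} + 2p_{FlexHub} = 0 ⇒ p_{IronWorks} = 166/3 + (1/3)p_{FlexHub}.
By symmetry p_{FlexHub} = p_{IronWorks}; substituting into the reaction function, (2/3)p_{IronWorks} = 166/3 and p_{IronWorks} = 83.
q_{IronWorks} = 233 − 3·83 + 2·83 = 150.

150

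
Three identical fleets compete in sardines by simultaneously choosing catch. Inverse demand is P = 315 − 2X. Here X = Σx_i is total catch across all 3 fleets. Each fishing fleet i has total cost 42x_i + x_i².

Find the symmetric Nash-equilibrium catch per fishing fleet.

A representative fishing fleet's profit is π_i = x_i(315 − 2X) − 42x_i − x_i², with X = x_i + Σ_{j≠i} x_j.
First-order condition: 273 − 6x_i − 2Σ_{j≠i} x_j = 0.
In a symmetric equilibrium every fishing fleet chooses the same x, so Σ_{j≠i} x_j = 2x. The condition becomes 273 − 10x = 0, giving x = 273/10 = 27.3.

27.3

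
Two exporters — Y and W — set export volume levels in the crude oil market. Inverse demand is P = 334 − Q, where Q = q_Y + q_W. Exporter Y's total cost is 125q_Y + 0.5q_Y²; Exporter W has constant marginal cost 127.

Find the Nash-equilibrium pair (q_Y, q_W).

Exporter Y's profit: π = q_Y(334 − (q_Y + q_W)) − 125q_Y − 0.5q_Y².
∂π/∂q_Y = 209 − 3q_Y − q_W = 0, so q_Y = 209/3 − (1/3)q_W.
For W: ∂π/∂q_W = 207 − 2q_W − q_Y = 0 ⇒ q_W = 103.5 − 0.5q_Y.
Solving the two reaction functions simultaneously: (1 − (−1/3)(−0.5))q_Y = 209/3 − (1/3)·103.5, so (5/6)q_Y = 211/6 and q_Y = 42.2.
Then q_W = 103.5 − 0.5·42.2 = 82.4.

42.2, 82.4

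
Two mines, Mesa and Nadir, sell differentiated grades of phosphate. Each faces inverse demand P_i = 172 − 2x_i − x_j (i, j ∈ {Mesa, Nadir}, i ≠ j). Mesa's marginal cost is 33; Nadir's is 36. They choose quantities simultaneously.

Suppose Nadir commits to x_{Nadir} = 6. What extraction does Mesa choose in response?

33.25

Mine Mesa's profit: π = x_{Mesa}(172 − 2x_{Mesa} − x_{Nadir}) − 33x_{Mesa}.
∂π/∂x_{Mesa} = 139 − 4x_{Mesa} − x_{Nadir} = 0 ⇒ x_{Mesa} = 34.75 − 0.25x_{Nadir}.
At x_{Nadir} = 6: x_{Mesa} = 34.75 − 0.25·6 = 33.25.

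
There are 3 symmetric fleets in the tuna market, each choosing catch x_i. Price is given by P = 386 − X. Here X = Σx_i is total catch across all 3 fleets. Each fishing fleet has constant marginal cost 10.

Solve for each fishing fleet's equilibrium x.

A representative fishing fleet's profit is π_i = x_i(386 − X) − 10x_i, with X = x_i + Σ_{j≠i} x_j.
First-order condition: 376 − 2x_i − Σ_{j≠i} x_j = 0.
In a symmetric equilibrium every fishing fleet chooses the same x, so Σ_{j≠i} x_j = 2x. The condition becomes 376 − 4x = 0, giving x = 376/4 = 94.

94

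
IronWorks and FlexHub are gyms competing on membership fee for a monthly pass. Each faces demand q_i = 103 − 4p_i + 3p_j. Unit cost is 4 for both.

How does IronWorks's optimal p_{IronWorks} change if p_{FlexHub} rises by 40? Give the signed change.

15

IronWorks's profit: π = (p_{IronWorks} − 4)(103 − 4p_{IronWorks} + 3p_{FlexHub}).
∂π/∂p_{IronWorks} = 119 − 8p_{IronWorks} + 3p_{FlexHub} = 0 ⇒ p_{IronWorks} = 14.875 + 0.375p_{FlexHub}.
The reaction-function slope is 0.375, so a 40-unit rise in p_{FlexHub} moves p_{IronWorks} by 0.375 × 40 = 15. IronWorks's best response rises — the actions are strategic complements.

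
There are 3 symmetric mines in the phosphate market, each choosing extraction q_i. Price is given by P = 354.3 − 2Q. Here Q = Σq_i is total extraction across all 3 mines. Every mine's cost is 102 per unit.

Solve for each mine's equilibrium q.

31.5375

A representative mine's profit is π_i = q_i(354.3 − 2Q) − 102q_i, with Q = q_i + Σ_{j≠i} q_j.
First-order condition: 252.3 − 4q_i − 2Σ_{j≠i} q_j = 0.
With identical mines, set every q_j = q: then 252.3 − 4q − 4q = 0, i.e. q = 252.3/8 = 31.5375.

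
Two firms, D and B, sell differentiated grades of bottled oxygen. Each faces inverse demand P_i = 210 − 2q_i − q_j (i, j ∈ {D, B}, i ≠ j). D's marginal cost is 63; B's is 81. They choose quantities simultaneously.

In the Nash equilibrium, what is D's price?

Firm D's profit: π = q_D(210 − 2q_D − q_B) − 63q_D.
∂π/∂q_D = 147 − 4q_D − q_B = 0 ⇒ q_D = 36.75 − 0.25q_B.
Similarly q_B = 32.25 − 0.25q_D.
Solving the two reaction functions simultaneously: (1 − (−0.25)(−0.25))q_D = 36.75 − 0.25·32.25, so 0.9375q_D = 28.6875 and q_D = 30.6.
Then q_B = 32.25 − 0.25·30.6 = 24.6.
P_D = 210 − 2·30.6 − 24.6 = 124.2.

124.2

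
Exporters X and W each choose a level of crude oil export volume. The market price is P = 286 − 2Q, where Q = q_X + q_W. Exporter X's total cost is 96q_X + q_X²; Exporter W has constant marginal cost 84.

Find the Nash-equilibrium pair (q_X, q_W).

17.8, 41.6

Exporter X's profit: π = q_X(286 − 2(q_X + q_W)) − 96q_X − q_X².
∂π/∂q_X = 190 − 6q_X − 2q_W = 0, so q_X = 95/3 − (1/3)q_W.
For W: ∂π/∂q_W = 202 − 4q_W − 2q_X = 0 ⇒ q_W = 50.5 − 0.5q_X.
Solving the two reaction functions simultaneously: (1 − (−1/3)(−0.5))q_X = 95/3 − (1/3)·50.5, so (5/6)q_X = 89/6 and q_X = 17.8.
Then q_W = 50.5 − 0.5·17.8 = 41.6.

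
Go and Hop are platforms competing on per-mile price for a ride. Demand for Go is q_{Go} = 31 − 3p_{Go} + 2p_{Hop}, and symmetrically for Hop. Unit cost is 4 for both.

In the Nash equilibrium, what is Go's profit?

Go's profit: π = (p_{Go} − 4)(31 − 3p_{Go} + 2p_{Hop}).
∂π/∂p_{Go} = 43 − 6p_{Go} + 2p_{Hop} = 0 ⇒ p_{Go} = 43/6 + (1/3)p_{Hop}.
By symmetry p_{Hop} = p_{Go}; substituting into the reaction function, (2/3)p_{Go} = 43/6 and p_{Go} = 10.75.
q_{Go} = 31 − 3·10.75 + 2·10.75 = 20.25.
Profit = (10.75 − 4)·20.25 = 136.6875.

136.6875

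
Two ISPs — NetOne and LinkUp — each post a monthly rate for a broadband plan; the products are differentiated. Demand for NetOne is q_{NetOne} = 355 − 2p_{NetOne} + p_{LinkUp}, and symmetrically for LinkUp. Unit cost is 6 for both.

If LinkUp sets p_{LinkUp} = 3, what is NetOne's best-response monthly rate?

92.5

NetOne's profit: π = (p_{NetOne} − 6)(355 − 2p_{NetOne} + p_{LinkUp}).
∂π/∂p_{NetOne} = 367 − 4p_{NetOne} + p_{LinkUp} = 0 ⇒ p_{NetOne} = 91.75 + 0.25p_{LinkUp}.
At p_{LinkUp} = 3: p_{NetOne} = 91.75 + 0.25·3 = 92.5.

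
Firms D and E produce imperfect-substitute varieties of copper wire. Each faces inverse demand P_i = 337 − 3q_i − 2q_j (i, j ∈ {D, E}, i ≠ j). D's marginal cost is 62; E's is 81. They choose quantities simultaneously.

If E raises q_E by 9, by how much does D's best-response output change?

Firm D's profit: π = q_D(337 − 3q_D − 2q_E) − 62q_D.
∂π/∂q_D = 275 − 6q_D − 2q_E = 0 ⇒ q_D = 275/6 − (1/3)q_E.
The reaction-function slope is −1/3, so a 9-unit rise in q_E moves q_D by −1/3 × 9 = −3. D's best response falls — the actions are strategic substitutes.

-3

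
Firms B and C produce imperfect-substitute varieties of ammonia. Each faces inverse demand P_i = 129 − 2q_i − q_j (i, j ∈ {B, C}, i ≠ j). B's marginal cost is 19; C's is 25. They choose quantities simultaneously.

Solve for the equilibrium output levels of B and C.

Firm B's profit: π = q_B(129 − 2q_B − q_C) − 19q_B.
∂π/∂q_B = 110 − 4q_B − q_C = 0 ⇒ q_B = 27.5 − 0.25q_C.
Similarly q_C = 26 − 0.25q_B.
Plugging q_C into B's best response: q_B = 27.5 − 0.25(26 − 0.25q_B) ⇒ 0.9375q_B = 21, so q_B = 22.4.
Then q_C = 26 − 0.25·22.4 = 20.4.

22.4, 20.4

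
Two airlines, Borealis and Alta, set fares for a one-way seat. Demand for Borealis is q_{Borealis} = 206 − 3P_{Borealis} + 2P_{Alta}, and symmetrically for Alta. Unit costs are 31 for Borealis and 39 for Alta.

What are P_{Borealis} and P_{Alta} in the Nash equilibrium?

Borealis's profit: π = (P_{Borealis} − 31)(206 − 3P_{Borealis} + 2P_{Alta}).
∂π/∂P_{Borealis} = 299 − 6P_{Borealis} + 2P_{Alta} = 0 ⇒ P_{Borealis} = 299/6 + (1/3)P_{Alta}.
Similarly P_{Alta} = 323/6 + (1/3)P_{Borealis}.
Solving the two reaction functions simultaneously: (1 − (1/3)(1/3))P_{Borealis} = 299/6 + (1/3)·(323/6), so (8/9)P_{Borealis} = 610/9 and P_{Borealis} = 76.25.
Then P_{Alta} = 323/6 + (1/3)·76.25 = 79.25.

76.25, 79.25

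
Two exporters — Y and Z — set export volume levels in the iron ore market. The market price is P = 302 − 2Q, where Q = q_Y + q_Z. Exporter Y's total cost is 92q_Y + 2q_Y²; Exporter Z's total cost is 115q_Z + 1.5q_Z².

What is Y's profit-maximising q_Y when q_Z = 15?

22.5

Exporter Y's profit: π = q_Y(302 − 2(q_Y + q_Z)) − 92q_Y − 2q_Y².
∂π/∂q_Y = 210 − 8q_Y − 2q_Z = 0, so q_Y = 26.25 − 0.25q_Z.
At q_Z = 15: q_Y = 26.25 − 0.25·15 = 22.5.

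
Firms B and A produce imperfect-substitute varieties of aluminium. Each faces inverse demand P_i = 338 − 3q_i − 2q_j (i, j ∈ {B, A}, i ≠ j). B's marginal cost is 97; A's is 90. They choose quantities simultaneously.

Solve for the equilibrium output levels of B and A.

29.6875, 31.4375

Firm B's profit: π = q_B(338 − 3q_B − 2q_A) − 97q_B.
∂π/∂q_B = 241 − 6q_B − 2q_A = 0 ⇒ q_B = 241/6 − (1/3)q_A.
Similarly q_A = 124/3 − (1/3)q_B.
Solving the two reaction functions simultaneously: (1 − (−1/3)(−1/3))q_B = 241/6 − (1/3)·(124/3), so (8/9)q_B = 475/18 and q_B = 29.6875.
Then q_A = 124/3 − (1/3)·29.6875 = 31.4375.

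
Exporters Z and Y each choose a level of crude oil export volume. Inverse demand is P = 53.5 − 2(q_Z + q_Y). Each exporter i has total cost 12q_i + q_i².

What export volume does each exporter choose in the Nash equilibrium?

5.1875

Exporter Z's profit: π = q_Z(53.5 − 2(q_Z + q_Y)) − 12q_Z − q_Z².
∂π/∂q_Z = 41.5 − 6q_Z − 2q_Y = 0, so q_Z = 83/12 − (1/3)q_Y.
Setting q_Z = q_Y in the reaction function: q_Z = 83/12 − (1/3)q_Z, so q_Z = (83/12) / (4/3) = 5.1875.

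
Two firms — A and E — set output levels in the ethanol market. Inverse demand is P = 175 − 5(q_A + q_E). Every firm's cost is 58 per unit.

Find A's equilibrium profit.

304.2

Firm A's profit: π = q_A(175 − 5(q_A + q_E)) − 58q_A.
∂π/∂q_A = 117 − 10q_A − 5q_E = 0, so q_A = 11.7 − 0.5q_E.
Setting q_A = q_E in the reaction function: q_A = 11.7 − 0.5q_A, so q_A = 11.7 / 1.5 = 7.8.
Price P = 175 − 5·15.6 = 97.
A's profit: (97 − 58)·7.8 = 304.2.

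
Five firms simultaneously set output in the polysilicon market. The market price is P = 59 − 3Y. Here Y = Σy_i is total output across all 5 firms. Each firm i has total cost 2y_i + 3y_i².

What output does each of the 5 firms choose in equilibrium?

2.375

A representative firm's profit is π_i = y_i(59 − 3Y) − 2y_i − 3y_i², with Y = y_i + Σ_{j≠i} y_j.
First-order condition: 57 − 12y_i − 3Σ_{j≠i} y_j = 0.
In a symmetric equilibrium every firm chooses the same y, so Σ_{j≠i} y_j = 4y. The condition becomes 57 − 24y = 0, giving y = 57/24 = 2.375.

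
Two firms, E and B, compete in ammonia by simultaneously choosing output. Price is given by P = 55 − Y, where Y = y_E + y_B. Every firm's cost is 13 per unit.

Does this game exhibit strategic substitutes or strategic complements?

Firm E's profit: π = y_E(55 − (y_E + y_B)) − 13y_E.
∂π/∂y_E = 42 − 2y_E − y_B = 0, so y_E = 21 − 0.5y_B.
The best-response slope dy_E/dy_B = −0.5 < 0: the reaction function is downward-sloping, so the choices are strategic substitutes.

strategic substitutes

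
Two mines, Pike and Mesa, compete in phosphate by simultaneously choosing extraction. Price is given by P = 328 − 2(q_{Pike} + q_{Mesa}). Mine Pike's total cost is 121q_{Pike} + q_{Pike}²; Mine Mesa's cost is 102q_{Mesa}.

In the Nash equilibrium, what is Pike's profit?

1060.32

Mine Pike's profit: π = q_{Pike}(328 − 2(q_{Pike} + q_{Mesa})) − 121q_{Pike} − q_{Pike}².
∂π/∂q_{Pike} = 207 − 6q_{Pike} − 2q_{Mesa} = 0, so q_{Pike} = 34.5 − (1/3)q_{Mesa}.
For Mesa: ∂π/∂q_{Mesa} = 226 − 4q_{Mesa} − 2q_{Pike} = 0 ⇒ q_{Mesa} = 56.5 − 0.5q_{Pike}.
Solving the two reaction functions simultaneously: (1 − (−1/3)(−0.5))q_{Pike} = 34.5 − (1/3)·56.5, so (5/6)q_{Pike} = 47/3 and q_{Pike} = 18.8.
Then q_{Mesa} = 56.5 − 0.5·18.8 = 47.1.
Price P = 328 − 2·65.9 = 196.2.
Pike's profit: (196.2 − 121)·18.8 − (18.8)² = 1060.32.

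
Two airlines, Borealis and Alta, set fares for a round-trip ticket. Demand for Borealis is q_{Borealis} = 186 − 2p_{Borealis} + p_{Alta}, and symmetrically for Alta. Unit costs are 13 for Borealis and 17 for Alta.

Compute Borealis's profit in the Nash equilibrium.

6774.48

Borealis's profit: π = (p_{Borealis} − 13)(186 − 2p_{Borealis} + p_{Alta}).
∂π/∂p_{Borealis} = 212 − 4p_{Borealis} + p_{Alta} = 0 ⇒ p_{Borealis} = 53 + 0.25p_{Alta}.
Similarly p_{Alta} = 55 + 0.25p_{Borealis}.
Solving the two reaction functions simultaneously: (1 − (0.25)(0.25))p_{Borealis} = 53 + 0.25·55, so 0.9375p_{Borealis} = 66.75 and p_{Borealis} = 71.2.
Then p_{Alta} = 55 + 0.25·71.2 = 72.8.
q_{Borealis} = 186 − 2·71.2 + 72.8 = 116.4.
Profit = (71.2 − 13)·116.4 = 6774.48.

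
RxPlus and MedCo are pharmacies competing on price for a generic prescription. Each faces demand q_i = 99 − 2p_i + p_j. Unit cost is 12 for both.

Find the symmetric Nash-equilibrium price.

RxPlus's profit: π = (p_{RxPlus} − 12)(99 − 2p_{RxPlus} + p_{MedCo}).
∂π/∂p_{RxPlus} = 123 − 4p_{RxPlus} + p_{MedCo} = 0 ⇒ p_{RxPlus} = 30.75 + 0.25p_{MedCo}.
Setting p_{RxPlus} = p_{MedCo} in the reaction function: p_{RxPlus} = 30.75 + 0.25p_{RxPlus}, so p_{RxPlus} = 30.75 / 0.75 = 41.

41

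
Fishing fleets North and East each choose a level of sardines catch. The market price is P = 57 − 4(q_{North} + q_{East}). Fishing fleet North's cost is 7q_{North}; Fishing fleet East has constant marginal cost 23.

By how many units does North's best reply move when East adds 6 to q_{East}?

Fishing fleet North's profit: π = q_{North}(57 − 4(q_{North} + q_{East})) − 7q_{North}.
∂π/∂q_{North} = 50 − 8q_{North} − 4q_{East} = 0, so q_{North} = 6.25 − 0.5q_{East}.
The reaction-function slope is −0.5, so a 6-unit rise in q_{East} moves q_{North} by −0.5 × 6 = −3. North's best response falls — the actions are strategic substitutes.

-3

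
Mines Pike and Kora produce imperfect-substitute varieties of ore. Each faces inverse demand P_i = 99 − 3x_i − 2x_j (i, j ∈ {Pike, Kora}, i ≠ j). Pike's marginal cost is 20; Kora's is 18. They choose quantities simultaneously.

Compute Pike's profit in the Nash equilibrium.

285.1875

Mine Pike's profit: π = x_{Pike}(99 − 3x_{Pike} − 2x_{Kora}) − 20x_{Pike}.
∂π/∂x_{Pike} = 79 − 6x_{Pike} − 2x_{Kora} = 0 ⇒ x_{Pike} = 79/6 − (1/3)x_{Kora}.
Similarly x_{Kora} = 13.5 − (1/3)x_{Pike}.
Solving the two reaction functions simultaneously: (1 − (−1/3)(−1/3))x_{Pike} = 79/6 − (1/3)·13.5, so (8/9)x_{Pike} = 26/3 and x_{Pike} = 9.75.
Then x_{Kora} = 13.5 − (1/3)·9.75 = 10.25.
P_{Pike} = 99 − 3·9.75 − 2·10.25 = 49.25.
Profit = (49.25 − 20)·9.75 = 285.1875.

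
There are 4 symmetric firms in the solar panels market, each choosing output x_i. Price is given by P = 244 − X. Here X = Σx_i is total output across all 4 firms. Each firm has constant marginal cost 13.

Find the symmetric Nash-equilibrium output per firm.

46.2

A representative firm's profit is π_i = x_i(244 − X) − 13x_i, with X = x_i + Σ_{j≠i} x_j.
First-order condition: 231 − 2x_i − Σ_{j≠i} x_j = 0.
In a symmetric equilibrium every firm chooses the same x, so Σ_{j≠i} x_j = 3x. The condition becomes 231 − 5x = 0, giving x = 231/5 = 46.2.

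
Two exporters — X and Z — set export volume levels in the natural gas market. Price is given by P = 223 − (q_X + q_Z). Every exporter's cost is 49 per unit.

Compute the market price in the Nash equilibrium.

107

Exporter X's profit: π = q_X(223 − (q_X + q_Z)) − 49q_X.
∂π/∂q_X = 174 − 2q_X − q_Z = 0, so q_X = 87 − 0.5q_Z.
The game is symmetric, so in equilibrium q_Z = q_X: the reaction function gives 1.5q_X = 87, hence q_X = 58.
Equilibrium price: P = 223 − 116 = 107.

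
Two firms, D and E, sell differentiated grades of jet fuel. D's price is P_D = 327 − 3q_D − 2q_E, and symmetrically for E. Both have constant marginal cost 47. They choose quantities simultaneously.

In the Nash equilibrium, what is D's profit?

3675

Firm D's profit: π = q_D(327 − 3q_D − 2q_E) − 47q_D.
∂π/∂q_D = 280 − 6q_D − 2q_E = 0 ⇒ q_D = 140/3 − (1/3)q_E.
By symmetry q_E = q_D; substituting into the reaction function, (4/3)q_D = 140/3 and q_D = 35.
P_D = 327 − 3·35 − 2·35 = 152.
Profit = (152 − 47)·35 = 3675.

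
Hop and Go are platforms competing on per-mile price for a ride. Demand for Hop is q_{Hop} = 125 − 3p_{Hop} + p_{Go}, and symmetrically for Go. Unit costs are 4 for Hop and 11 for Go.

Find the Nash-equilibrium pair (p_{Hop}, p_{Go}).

28, 31

Hop's profit: π = (p_{Hop} − 4)(125 − 3p_{Hop} + p_{Go}).
∂π/∂p_{Hop} = 137 − 6p_{Hop} + p_{Go} = 0 ⇒ p_{Hop} = 137/6 + (1/6)p_{Go}.
Similarly p_{Go} = 79/3 + (1/6)p_{Hop}.
Solving the two reaction functions simultaneously: (1 − (1/6)(1/6))p_{Hop} = 137/6 + (1/6)·(79/3), so (35/36)p_{Hop} = 245/9 and p_{Hop} = 28.
Then p_{Go} = 79/3 + (1/6)·28 = 31.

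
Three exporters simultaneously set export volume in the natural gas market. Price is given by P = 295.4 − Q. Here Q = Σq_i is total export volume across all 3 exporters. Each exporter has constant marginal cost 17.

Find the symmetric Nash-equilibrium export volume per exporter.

A representative exporter's profit is π_i = q_i(295.4 − Q) − 17q_i, with Q = q_i + Σ_{j≠i} q_j.
First-order condition: 278.4 − 2q_i − Σ_{j≠i} q_j = 0.
With identical exporters, set every q_j = q: then 278.4 − 2q − 2q = 0, i.e. q = 278.4/4 = 69.6.

69.6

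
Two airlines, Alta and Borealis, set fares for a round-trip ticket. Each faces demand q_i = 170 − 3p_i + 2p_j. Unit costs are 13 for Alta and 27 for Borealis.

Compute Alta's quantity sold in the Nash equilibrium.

Alta's profit: π = (p_{Alta} − 13)(170 − 3p_{Alta} + 2p_{Borealis}).
∂π/∂p_{Alta} = 209 − 6p_{Alta} + 2p_{Borealis} = 0 ⇒ p_{Alta} = 209/6 + (1/3)p_{Borealis}.
Similarly p_{Borealis} = 251/6 + (1/3)p_{Alta}.
Solving the two reaction functions simultaneously: (1 − (1/3)(1/3))p_{Alta} = 209/6 + (1/3)·(251/6), so (8/9)p_{Alta} = 439/9 and p_{Alta} = 54.875.
Then p_{Borealis} = 251/6 + (1/3)·54.875 = 60.125.
q_{Alta} = 170 − 3·54.875 + 2·60.125 = 125.625.

125.625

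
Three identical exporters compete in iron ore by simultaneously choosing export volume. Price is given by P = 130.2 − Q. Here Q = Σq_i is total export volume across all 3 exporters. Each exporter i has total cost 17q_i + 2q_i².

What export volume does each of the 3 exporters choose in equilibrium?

A representative exporter's profit is π_i = q_i(130.2 − Q) − 17q_i − 2q_i², with Q = q_i + Σ_{j≠i} q_j.
First-order condition: 113.2 − 6q_i − Σ_{j≠i} q_j = 0.
With identical exporters, set every q_j = q: then 113.2 − 6q − 2q = 0, i.e. q = 113.2/8 = 14.15.

14.15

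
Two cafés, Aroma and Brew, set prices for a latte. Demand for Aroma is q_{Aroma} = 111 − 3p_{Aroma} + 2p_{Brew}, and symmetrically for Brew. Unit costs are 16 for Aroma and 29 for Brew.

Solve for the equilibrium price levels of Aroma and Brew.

42.1875, 47.0625

Aroma's profit: π = (p_{Aroma} − 16)(111 − 3p_{Aroma} + 2p_{Brew}).
∂π/∂p_{Aroma} = 159 − 6p_{Aroma} + 2p_{Brew} = 0 ⇒ p_{Aroma} = 26.5 + (1/3)p_{Brew}.
Similarly p_{Brew} = 33 + (1/3)p_{Aroma}.
Solving the two reaction functions simultaneously: (1 − (1/3)(1/3))p_{Aroma} = 26.5 + (1/3)·33, so (8/9)p_{Aroma} = 37.5 and p_{Aroma} = 42.1875.
Then p_{Brew} = 33 + (1/3)·42.1875 = 47.0625.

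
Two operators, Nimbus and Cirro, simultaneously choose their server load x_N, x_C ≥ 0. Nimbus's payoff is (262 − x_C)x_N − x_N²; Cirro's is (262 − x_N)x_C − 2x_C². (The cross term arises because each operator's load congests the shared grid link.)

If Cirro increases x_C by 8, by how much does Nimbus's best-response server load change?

Expanding Nimbus's payoff: 262x_N − x_Cx_N − x_N².
∂π/∂x_N = 262 − x_C − 2x_N = 0, so x_N = 131 − 0.5x_C.
The reaction-function slope is −0.5, so an 8-unit rise in x_C moves x_N by −0.5 × 8 = −4. Nimbus's best response falls — the actions are strategic substitutes.

-4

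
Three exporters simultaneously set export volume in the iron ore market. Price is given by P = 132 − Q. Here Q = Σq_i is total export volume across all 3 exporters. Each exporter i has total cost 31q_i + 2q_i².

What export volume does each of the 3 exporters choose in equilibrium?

A representative exporter's profit is π_i = q_i(132 − Q) − 31q_i − 2q_i², with Q = q_i + Σ_{j≠i} q_j.
First-order condition: 101 − 6q_i − Σ_{j≠i} q_j = 0.
In a symmetric equilibrium every exporter chooses the same q, so Σ_{j≠i} q_j = 2q. The condition becomes 101 − 8q = 0, giving q = 101/8 = 12.625.

12.625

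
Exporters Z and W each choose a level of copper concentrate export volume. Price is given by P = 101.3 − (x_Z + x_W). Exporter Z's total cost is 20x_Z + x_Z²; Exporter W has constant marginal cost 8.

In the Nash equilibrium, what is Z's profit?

196.02

Exporter Z's profit: π = x_Z(101.3 − (x_Z + x_W)) − 20x_Z − x_Z².
∂π/∂x_Z = 81.3 − 4x_Z − x_W = 0, so x_Z = 20.325 − 0.25x_W.
For W: ∂π/∂x_W = 93.3 − 2x_W − x_Z = 0 ⇒ x_W = 46.65 − 0.5x_Z.
Solving the two reaction functions simultaneously: (1 − (−0.25)(−0.5))x_Z = 20.325 − 0.25·46.65, so 0.875x_Z = 8.6625 and x_Z = 9.9.
Then x_W = 46.65 − 0.5·9.9 = 41.7.
Price P = 101.3 − 51.6 = 49.7.
Z's profit: (49.7 − 20)·9.9 − (9.9)² = 196.02.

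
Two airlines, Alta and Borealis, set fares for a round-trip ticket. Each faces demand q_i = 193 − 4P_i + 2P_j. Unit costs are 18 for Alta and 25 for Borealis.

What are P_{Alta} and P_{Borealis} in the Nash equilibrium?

Alta's profit: π = (P_{Alta} − 18)(193 − 4P_{Alta} + 2P_{Borealis}).
∂π/∂P_{Alta} = 265 − 8P_{Alta} + 2P_{Borealis} = 0 ⇒ P_{Alta} = 33.125 + 0.25P_{Borealis}.
Similarly P_{Borealis} = 36.625 + 0.25P_{Alta}.
Substituting the second reaction function into the first: P_{Alta} = 33.125 + 0.25(36.625 + 0.25P_{Alta}), which gives 0.9375P_{Alta} = 1353/32 ⇒ P_{Alta} = 45.1.
Then P_{Borealis} = 36.625 + 0.25·45.1 = 47.9.

45.1, 47.9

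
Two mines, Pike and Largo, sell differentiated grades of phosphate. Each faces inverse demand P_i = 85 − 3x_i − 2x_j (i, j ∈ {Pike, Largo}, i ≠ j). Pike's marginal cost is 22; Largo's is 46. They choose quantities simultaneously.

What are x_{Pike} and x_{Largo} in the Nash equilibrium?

Mine Pike's profit: π = x_{Pike}(85 − 3x_{Pike} − 2x_{Largo}) − 22x_{Pike}.
∂π/∂x_{Pike} = 63 − 6x_{Pike} − 2x_{Largo} = 0 ⇒ x_{Pike} = 10.5 − (1/3)x_{Largo}.
Similarly x_{Largo} = 6.5 − (1/3)x_{Pike}.
Plugging x_{Largo} into Pike's best response: x_{Pike} = 10.5 − (1/3)(6.5 − (1/3)x_{Pike}) ⇒ (8/9)x_{Pike} = 25/3, so x_{Pike} = 9.375.
Then x_{Largo} = 6.5 − (1/3)·9.375 = 3.375.

9.375, 3.375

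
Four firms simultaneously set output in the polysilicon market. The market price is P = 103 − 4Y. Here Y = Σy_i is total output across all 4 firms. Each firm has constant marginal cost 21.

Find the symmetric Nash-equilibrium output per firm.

4.1

A representative firm's profit is π_i = y_i(103 − 4Y) − 21y_i, with Y = y_i + Σ_{j≠i} y_j.
First-order condition: 82 − 8y_i − 4Σ_{j≠i} y_j = 0.
Imposing symmetry (y_j = y for all j) turns Σ_{j≠i} y_j into 3y, so 82 = 20y and y = 4.1.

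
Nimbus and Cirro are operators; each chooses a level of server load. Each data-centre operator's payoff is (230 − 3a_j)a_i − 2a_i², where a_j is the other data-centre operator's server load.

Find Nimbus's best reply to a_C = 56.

Nimbus's payoff is (230 − 3a_C)a_N − 2a_N².
∂π/∂a_N = 230 − 3a_C − 4a_N = 0, so a_N = 57.5 − 0.75a_C.
At a_C = 56: a_N = 57.5 − 0.75·56 = 15.5.

15.5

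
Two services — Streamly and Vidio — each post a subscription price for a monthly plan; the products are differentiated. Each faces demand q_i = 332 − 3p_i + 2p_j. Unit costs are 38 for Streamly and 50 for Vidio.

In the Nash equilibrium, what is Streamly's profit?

Streamly's profit: π = (p_{Streamly} − 38)(332 − 3p_{Streamly} + 2p_{Vidio}).
∂π/∂p_{Streamly} = 446 − 6p_{Streamly} + 2p_{Vidio} = 0 ⇒ p_{Streamly} = 223/3 + (1/3)p_{Vidio}.
Similarly p_{Vidio} = 241/3 + (1/3)p_{Streamly}.
Solving the two reaction functions simultaneously: (1 − (1/3)(1/3))p_{Streamly} = 223/3 + (1/3)·(241/3), so (8/9)p_{Streamly} = 910/9 and p_{Streamly} = 113.75.
Then p_{Vidio} = 241/3 + (1/3)·113.75 = 118.25.
q_{Streamly} = 332 − 3·113.75 + 2·118.25 = 227.25.
Profit = (113.75 − 38)·227.25 = 17214.1875.

17214.1875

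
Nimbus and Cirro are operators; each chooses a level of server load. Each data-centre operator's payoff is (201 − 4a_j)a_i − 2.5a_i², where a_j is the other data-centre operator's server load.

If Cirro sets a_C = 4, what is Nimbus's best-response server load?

37

Nimbus's payoff is (201 − 4a_C)a_N − 2.5a_N².
∂π/∂a_N = 201 − 4a_C − 5a_N = 0, so a_N = 40.2 − 0.8a_C.
At a_C = 4: a_N = 40.2 − 0.8·4 = 37.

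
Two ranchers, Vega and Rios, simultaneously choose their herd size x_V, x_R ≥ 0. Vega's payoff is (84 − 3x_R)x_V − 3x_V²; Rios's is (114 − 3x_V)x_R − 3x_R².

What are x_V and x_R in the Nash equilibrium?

6, 16

Expanding Vega's payoff: 84x_V − 3x_Rx_V − 3x_V².
∂π/∂x_V = 84 − 3x_R − 6x_V = 0, so x_V = 14 − 0.5x_R.
Likewise for Rios: x_R = 19 − 0.5x_V.
Substituting the second reaction function into the first: x_V = 14 − 0.5(19 − 0.5x_V), which gives 0.75x_V = 4.5 ⇒ x_V = 6.
Then x_R = 19 − 0.5·6 = 16.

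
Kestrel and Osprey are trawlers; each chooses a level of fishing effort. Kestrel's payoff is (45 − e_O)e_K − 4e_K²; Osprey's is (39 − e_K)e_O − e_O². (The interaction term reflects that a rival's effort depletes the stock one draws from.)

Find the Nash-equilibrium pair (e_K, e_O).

Expanding Kestrel's payoff: 45e_K − e_Oe_K − 4e_K².
∂π/∂e_K = 45 − e_O − 8e_K = 0, so e_K = 5.625 − 0.125e_O.
Likewise for Osprey: e_O = 19.5 − 0.5e_K.
Plugging e_O into Kestrel's best response: e_K = 5.625 − 0.125(19.5 − 0.5e_K) ⇒ 0.9375e_K = 3.1875, so e_K = 3.4.
Then e_O = 19.5 − 0.5·3.4 = 17.8.

3.4, 17.8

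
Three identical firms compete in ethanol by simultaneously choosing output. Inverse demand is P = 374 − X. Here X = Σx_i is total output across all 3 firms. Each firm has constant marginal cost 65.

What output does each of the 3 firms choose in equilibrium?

77.25

A representative firm's profit is π_i = x_i(374 − X) − 65x_i, with X = x_i + Σ_{j≠i} x_j.
First-order condition: 309 − 2x_i − Σ_{j≠i} x_j = 0.
With identical firms, set every x_j = x: then 309 − 2x − 2x = 0, i.e. x = 309/4 = 77.25.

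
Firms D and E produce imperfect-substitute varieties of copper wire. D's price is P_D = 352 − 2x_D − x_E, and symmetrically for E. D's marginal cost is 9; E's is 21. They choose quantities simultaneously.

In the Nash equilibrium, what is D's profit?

9632.72

Firm D's profit: π = x_D(352 − 2x_D − x_E) − 9x_D.
∂π/∂x_D = 343 − 4x_D − x_E = 0 ⇒ x_D = 85.75 − 0.25x_E.
Similarly x_E = 82.75 − 0.25x_D.
Solving the two reaction functions simultaneously: (1 − (−0.25)(−0.25))x_D = 85.75 − 0.25·82.75, so 0.9375x_D = 65.0625 and x_D = 69.4.
Then x_E = 82.75 − 0.25·69.4 = 65.4.
P_D = 352 − 2·69.4 − 65.4 = 147.8.
Profit = (147.8 − 9)·69.4 = 9632.72.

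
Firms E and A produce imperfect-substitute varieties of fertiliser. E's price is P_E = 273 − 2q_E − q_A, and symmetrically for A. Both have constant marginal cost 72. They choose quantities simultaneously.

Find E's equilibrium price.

Firm E's profit: π = q_E(273 − 2q_E − q_A) − 72q_E.
∂π/∂q_E = 201 − 4q_E − q_A = 0 ⇒ q_E = 50.25 − 0.25q_A.
By symmetry q_A = q_E; substituting into the reaction function, 1.25q_E = 50.25 and q_E = 40.2.
P_E = 273 − 2·40.2 − 40.2 = 152.4.

152.4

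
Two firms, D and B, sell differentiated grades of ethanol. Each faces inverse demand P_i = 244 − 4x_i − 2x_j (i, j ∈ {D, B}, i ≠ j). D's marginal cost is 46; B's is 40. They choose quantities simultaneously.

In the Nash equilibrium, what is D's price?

124.4

Firm D's profit: π = x_D(244 − 4x_D − 2x_B) − 46x_D.
∂π/∂x_D = 198 − 8x_D − 2x_B = 0 ⇒ x_D = 24.75 − 0.25x_B.
Similarly x_B = 25.5 − 0.25x_D.
Plugging x_B into D's best response: x_D = 24.75 − 0.25(25.5 − 0.25x_D) ⇒ 0.9375x_D = 18.375, so x_D = 19.6.
Then x_B = 25.5 − 0.25·19.6 = 20.6.
P_D = 244 − 4·19.6 − 2·20.6 = 124.4.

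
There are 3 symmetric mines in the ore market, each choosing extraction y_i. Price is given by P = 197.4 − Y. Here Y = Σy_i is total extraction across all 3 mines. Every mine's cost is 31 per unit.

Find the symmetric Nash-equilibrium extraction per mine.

41.6

A representative mine's profit is π_i = y_i(197.4 − Y) − 31y_i, with Y = y_i + Σ_{j≠i} y_j.
First-order condition: 166.4 − 2y_i − Σ_{j≠i} y_j = 0.
With identical mines, set every y_j = y: then 166.4 − 2y − 2y = 0, i.e. y = 166.4/4 = 41.6.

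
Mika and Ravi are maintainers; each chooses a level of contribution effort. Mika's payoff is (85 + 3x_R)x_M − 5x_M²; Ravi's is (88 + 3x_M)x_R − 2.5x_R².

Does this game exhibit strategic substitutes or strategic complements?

strategic complements

Expanding Mika's payoff: 85x_M + 3x_Rx_M − 5x_M².
∂π/∂x_M = 85 + 3x_R − 10x_M = 0, so x_M = 8.5 + 0.3x_R.
The best-response slope dx_M/dx_R = 0.3 > 0: the reaction function is upward-sloping, so the choices are strategic complements.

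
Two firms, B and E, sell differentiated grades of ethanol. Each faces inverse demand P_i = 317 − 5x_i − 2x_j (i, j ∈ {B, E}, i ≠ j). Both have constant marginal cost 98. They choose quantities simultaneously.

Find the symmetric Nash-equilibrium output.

18.25

Firm B's profit: π = x_B(317 − 5x_B − 2x_E) − 98x_B.
∂π/∂x_B = 219 − 10x_B − 2x_E = 0 ⇒ x_B = 21.9 − 0.2x_E.
By symmetry x_E = x_B; substituting into the reaction function, 1.2x_B = 21.9 and x_B = 18.25.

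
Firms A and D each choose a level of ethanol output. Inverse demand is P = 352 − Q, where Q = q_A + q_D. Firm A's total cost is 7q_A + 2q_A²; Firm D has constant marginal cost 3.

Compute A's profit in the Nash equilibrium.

Firm A's profit: π = q_A(352 − (q_A + q_D)) − 7q_A − 2q_A².
∂π/∂q_A = 345 − 6q_A − q_D = 0, so q_A = 57.5 − (1/6)q_D.
For D: ∂π/∂q_D = 349 − 2q_D − q_A = 0 ⇒ q_D = 174.5 − 0.5q_A.
Substituting the second reaction function into the first: q_A = 57.5 − (1/6)(174.5 − 0.5q_A), which gives (11/12)q_A = 341/12 ⇒ q_A = 31.
Then q_D = 174.5 − 0.5·31 = 159.
Price P = 352 − 190 = 162.
A's profit: (162 − 7)·31 − 2(31)² = 2883.

2883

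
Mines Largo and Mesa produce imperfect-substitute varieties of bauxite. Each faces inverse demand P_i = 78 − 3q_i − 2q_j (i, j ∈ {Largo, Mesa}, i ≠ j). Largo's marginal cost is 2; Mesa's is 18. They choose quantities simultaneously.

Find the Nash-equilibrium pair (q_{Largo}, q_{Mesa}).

Mine Largo's profit: π = q_{Largo}(78 − 3q_{Largo} − 2q_{Mesa}) − 2q_{Largo}.
∂π/∂q_{Largo} = 76 − 6q_{Largo} − 2q_{Mesa} = 0 ⇒ q_{Largo} = 38/3 − (1/3)q_{Mesa}.
Similarly q_{Mesa} = 10 − (1/3)q_{Largo}.
Solving the two reaction functions simultaneously: (1 − (−1/3)(−1/3))q_{Largo} = 38/3 − (1/3)·10, so (8/9)q_{Largo} = 28/3 and q_{Largo} = 10.5.
Then q_{Mesa} = 10 − (1/3)·10.5 = 6.5.

10.5, 6.5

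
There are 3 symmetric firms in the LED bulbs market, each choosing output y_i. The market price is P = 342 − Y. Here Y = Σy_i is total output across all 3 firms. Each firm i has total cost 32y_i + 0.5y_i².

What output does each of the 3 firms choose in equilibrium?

A representative firm's profit is π_i = y_i(342 − Y) − 32y_i − 0.5y_i², with Y = y_i + Σ_{j≠i} y_j.
First-order condition: 310 − 3y_i − Σ_{j≠i} y_j = 0.
With identical firms, set every y_j = y: then 310 − 3y − 2y = 0, i.e. y = 310/5 = 62.

62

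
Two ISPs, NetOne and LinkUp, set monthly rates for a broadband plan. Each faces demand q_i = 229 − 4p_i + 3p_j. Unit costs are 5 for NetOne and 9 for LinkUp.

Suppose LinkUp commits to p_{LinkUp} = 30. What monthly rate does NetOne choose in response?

NetOne's profit: π = (p_{NetOne} − 5)(229 − 4p_{NetOne} + 3p_{LinkUp}).
∂π/∂p_{NetOne} = 249 − 8p_{NetOne} + 3p_{LinkUp} = 0 ⇒ p_{NetOne} = 31.125 + 0.375p_{LinkUp}.
At p_{LinkUp} = 30: p_{NetOne} = 31.125 + 0.375·30 = 42.375.

42.375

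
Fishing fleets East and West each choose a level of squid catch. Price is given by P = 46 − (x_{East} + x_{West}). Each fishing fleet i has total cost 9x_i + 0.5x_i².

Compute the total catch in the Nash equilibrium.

18.5

Fishing fleet East's profit: π = x_{East}(46 − (x_{East} + x_{West})) − 9x_{East} − 0.5x_{East}².
∂π/∂x_{East} = 37 − 3x_{East} − x_{West} = 0, so x_{East} = 37/3 − (1/3)x_{West}.
Setting x_{East} = x_{West} in the reaction function: x_{East} = 37/3 − (1/3)x_{East}, so x_{East} = (37/3) / (4/3) = 9.25.
Total catch: 9.25 + 9.25 = 18.5.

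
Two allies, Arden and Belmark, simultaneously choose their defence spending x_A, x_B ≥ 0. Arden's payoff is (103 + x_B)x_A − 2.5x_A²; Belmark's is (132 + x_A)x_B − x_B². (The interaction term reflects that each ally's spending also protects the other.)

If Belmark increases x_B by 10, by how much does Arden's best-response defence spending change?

Expanding Arden's payoff: 103x_A + x_Bx_A − 2.5x_A².
∂π/∂x_A = 103 + x_B − 5x_A = 0, so x_A = 20.6 + 0.2x_B.
The reaction-function slope is 0.2, so a 10-unit rise in x_B moves x_A by 0.2 × 10 = 2. Arden's best response rises — the actions are strategic complements.

2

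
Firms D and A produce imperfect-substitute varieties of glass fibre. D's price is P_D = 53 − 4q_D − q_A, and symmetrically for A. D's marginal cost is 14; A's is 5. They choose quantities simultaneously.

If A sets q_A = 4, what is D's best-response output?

4.375

Firm D's profit: π = q_D(53 − 4q_D − q_A) − 14q_D.
∂π/∂q_D = 39 − 8q_D − q_A = 0 ⇒ q_D = 4.875 − 0.125q_A.
At q_A = 4: q_D = 4.875 − 0.125·4 = 4.375.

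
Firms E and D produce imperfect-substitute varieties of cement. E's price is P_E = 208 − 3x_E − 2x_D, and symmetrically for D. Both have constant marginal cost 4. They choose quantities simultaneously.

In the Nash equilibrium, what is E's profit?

1950.75

Firm E's profit: π = x_E(208 − 3x_E − 2x_D) − 4x_E.
∂π/∂x_E = 204 − 6x_E − 2x_D = 0 ⇒ x_E = 34 − (1/3)x_D.
Setting x_E = x_D in the reaction function: x_E = 34 − (1/3)x_E, so x_E = 34 / (4/3) = 25.5.
P_E = 208 − 3·25.5 − 2·25.5 = 80.5.
Profit = (80.5 − 4)·25.5 = 1950.75.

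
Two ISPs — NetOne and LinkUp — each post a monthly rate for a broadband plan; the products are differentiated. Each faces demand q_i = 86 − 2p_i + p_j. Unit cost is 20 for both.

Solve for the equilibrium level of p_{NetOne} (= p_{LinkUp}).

NetOne's profit: π = (p_{NetOne} − 20)(86 − 2p_{NetOne} + p_{LinkUp}).
∂π/∂p_{NetOne} = 126 − 4p_{NetOne} + p_{LinkUp} = 0 ⇒ p_{NetOne} = 31.5 + 0.25p_{LinkUp}.
By symmetry p_{LinkUp} = p_{NetOne}; substituting into the reaction function, 0.75p_{NetOne} = 31.5 and p_{NetOne} = 42.

42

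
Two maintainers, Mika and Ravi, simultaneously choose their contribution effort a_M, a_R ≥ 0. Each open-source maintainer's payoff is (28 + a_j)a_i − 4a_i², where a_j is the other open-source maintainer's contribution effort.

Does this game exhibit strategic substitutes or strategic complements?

Mika's payoff is (28 + a_R)a_M − 4a_M².
∂π/∂a_M = 28 + a_R − 8a_M = 0, so a_M = 3.5 + 0.125a_R.
The best-response slope da_M/da_R = 0.125 > 0: the reaction function is upward-sloping, so the choices are strategic complements.

strategic complements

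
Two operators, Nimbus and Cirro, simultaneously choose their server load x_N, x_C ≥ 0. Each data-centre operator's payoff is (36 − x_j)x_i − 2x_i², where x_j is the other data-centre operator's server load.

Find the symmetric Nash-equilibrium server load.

7.2

Nimbus's payoff is (36 − x_C)x_N − 2x_N².
∂π/∂x_N = 36 − x_C − 4x_N = 0, so x_N = 9 − 0.25x_C.
The game is symmetric, so in equilibrium x_C = x_N: the reaction function gives 1.25x_N = 9, hence x_N = 7.2.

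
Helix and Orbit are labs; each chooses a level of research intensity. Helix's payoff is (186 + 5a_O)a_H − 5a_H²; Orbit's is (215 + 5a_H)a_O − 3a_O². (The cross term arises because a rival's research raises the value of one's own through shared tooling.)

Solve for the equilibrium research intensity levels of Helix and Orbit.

62.6, 88

Expanding Helix's payoff: 186a_H + 5a_Oa_H − 5a_H².
∂π/∂a_H = 186 + 5a_O − 10a_H = 0, so a_H = 18.6 + 0.5a_O.
Likewise for Orbit: a_O = 215/6 + (5/6)a_H.
Substituting the second reaction function into the first: a_H = 18.6 + 0.5(215/6 + (5/6)a_H), which gives (7/12)a_H = 2191/60 ⇒ a_H = 62.6.
Then a_O = 215/6 + (5/6)·62.6 = 88.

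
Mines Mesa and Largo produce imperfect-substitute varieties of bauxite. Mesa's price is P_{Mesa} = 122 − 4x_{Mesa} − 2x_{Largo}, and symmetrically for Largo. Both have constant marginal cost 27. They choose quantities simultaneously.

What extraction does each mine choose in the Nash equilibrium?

Mine Mesa's profit: π = x_{Mesa}(122 − 4x_{Mesa} − 2x_{Largo}) − 27x_{Mesa}.
∂π/∂x_{Mesa} = 95 − 8x_{Mesa} − 2x_{Largo} = 0 ⇒ x_{Mesa} = 11.875 − 0.25x_{Largo}.
By symmetry x_{Largo} = x_{Mesa}; substituting into the reaction function, 1.25x_{Mesa} = 11.875 and x_{Mesa} = 9.5.

9.5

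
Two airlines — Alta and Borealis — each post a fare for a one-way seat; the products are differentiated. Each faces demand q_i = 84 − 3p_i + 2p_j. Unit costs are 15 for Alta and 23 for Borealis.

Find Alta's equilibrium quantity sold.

56.25

Alta's profit: π = (p_{Alta} − 15)(84 − 3p_{Alta} + 2p_{Borealis}).
∂π/∂p_{Alta} = 129 − 6p_{Alta} + 2p_{Borealis} = 0 ⇒ p_{Alta} = 21.5 + (1/3)p_{Borealis}.
Similarly p_{Borealis} = 25.5 + (1/3)p_{Alta}.
Plugging p_{Borealis} into Alta's best response: p_{Alta} = 21.5 + (1/3)(25.5 + (1/3)p_{Alta}) ⇒ (8/9)p_{Alta} = 30, so p_{Alta} = 33.75.
Then p_{Borealis} = 25.5 + (1/3)·33.75 = 36.75.
q_{Alta} = 84 − 3·33.75 + 2·36.75 = 56.25.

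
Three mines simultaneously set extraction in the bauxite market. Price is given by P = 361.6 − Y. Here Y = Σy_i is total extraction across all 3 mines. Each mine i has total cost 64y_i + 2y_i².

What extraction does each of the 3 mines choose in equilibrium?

37.2

A representative mine's profit is π_i = y_i(361.6 − Y) − 64y_i − 2y_i², with Y = y_i + Σ_{j≠i} y_j.
First-order condition: 297.6 − 6y_i − Σ_{j≠i} y_j = 0.
With identical mines, set every y_j = y: then 297.6 − 6y − 2y = 0, i.e. y = 297.6/8 = 37.2.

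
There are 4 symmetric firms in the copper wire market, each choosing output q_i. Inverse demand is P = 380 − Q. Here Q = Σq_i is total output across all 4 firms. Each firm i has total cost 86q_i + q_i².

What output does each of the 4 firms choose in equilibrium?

42

A representative firm's profit is π_i = q_i(380 − Q) − 86q_i − q_i², with Q = q_i + Σ_{j≠i} q_j.
First-order condition: 294 − 4q_i − Σ_{j≠i} q_j = 0.
In a symmetric equilibrium every firm chooses the same q, so Σ_{j≠i} q_j = 3q. The condition becomes 294 − 7q = 0, giving q = 294/7 = 42.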